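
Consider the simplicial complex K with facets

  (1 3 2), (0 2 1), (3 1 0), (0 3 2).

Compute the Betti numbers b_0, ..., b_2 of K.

b_0 = 1, b_1 = 0, b_2 = 1.

Order the vertices as 0 < 1 < 2 < 3. Listing each simplex with vertices in this order, K has dimension 2 with simplices:

  0-simplices (4): [0], [1], [2], [3]
  1-simplices (6): [0,1], [0,2], [0,3], [1,2], [1,3], [2,3]
  2-simplices (4): [0,1,2], [0,1,3], [0,2,3], [1,2,3]

so the chain groups are C_0 ≅ Z^4, C_1 ≅ Z^6, C_2 ≅ Z^4.

The boundary map ∂_1: C_1 → C_0 sends each edge [p,q] (with p < q) to q − p. For instance
  ∂[1,2] = [2] − [1].
The resulting 4×6 matrix has rank 3, and its Smith normal form has invariant factors (1,1,1).

∂_2: C_2 → C_1 sends each 2-simplex [p,q,r] to [q,r] − [p,r] + [p,q]. For instance
  ∂[0,1,2] = [1,2] − [0,2] + [0,1],
  ∂[0,1,3] = [1,3] − [0,3] + [0,1].
The resulting 6×4 matrix has rank 3, and its Smith normal form has invariant factors (1,1,1).

From H_k ≅ ker(∂_k) / im(∂_{k+1}) we obtain:

  H_0: rank C_0 − rank ∂_1 = 4 − 3 = 1, and the invariant factors of ∂_1 are all 1, so H_0 ≅ Z.
  H_1: rank ker ∂_1 − rank ∂_2 = (6 − 3) − 3 = 0, and the invariant factors of ∂_2 are all 1, so H_1 ≅ 0.
  H_2: rank ker ∂_2 − rank ∂_3 = (4 − 3) − 0 = 1, and there is no ∂_3, so H_2 ≅ Z.

Hence the Betti numbers are b_0 = 1, b_1 = 0, b_2 = 1.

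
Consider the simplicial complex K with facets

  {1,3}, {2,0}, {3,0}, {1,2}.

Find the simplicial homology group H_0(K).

We work with the vertex ordering 0 < 1 < 2 < 3. The simplices of K, each written with vertices in increasing order, are:

  0-simplices (4): [0], [1], [2], [3]
  1-simplices (4): [0,2], [0,3], [1,2], [1,3]

Hence C_0 ≅ Z^4, C_1 ≅ Z^4.

Boundary ∂_1: C_1 → C_0 is given by ∂[p,q] = [q] − [p].
This gives a 4×4 integer matrix of rank 3; reducing to Smith normal form yields diagonal entries (1,1,1).

Now H_k = ker ∂_k / im ∂_{k+1}, so:

  H_0: rank C_0 − rank ∂_1 = 4 − 3 = 1, and the invariant factors of ∂_1 are all 1, so H_0 = Z.

(K is a triangulation of the circle S^1.)

H_0 ≅ Z.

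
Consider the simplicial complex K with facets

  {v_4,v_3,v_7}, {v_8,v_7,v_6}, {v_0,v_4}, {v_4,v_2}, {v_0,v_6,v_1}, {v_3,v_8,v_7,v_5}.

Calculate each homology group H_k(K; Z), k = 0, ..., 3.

H_0 = Z,  H_1 = Z,  H_2 = 0,  H_3 = 0.

K has 9 vertices, 15 edges, 7 triangles, 1 3-simplex.
rank ∂_0 = 0, rank ∂_1 = 8 ⇒ b_0 = 9 − 0 − 8 = 1; all invariant factors of ∂_1 are 1 so no torsion. So H_0 = Z.
rank ∂_1 = 8, rank ∂_2 = 6 ⇒ b_1 = 15 − 8 − 6 = 1; all invariant factors of ∂_2 are 1 so no torsion. So H_1 = Z.
rank ∂_2 = 6, rank ∂_3 = 1 ⇒ b_2 = 7 − 6 − 1 = 0; all invariant factors of ∂_3 are 1 so no torsion. So H_2 = 0.
rank ∂_3 = 1, rank ∂_4 = 0 ⇒ b_3 = 1 − 1 − 0 = 0. So H_3 = 0.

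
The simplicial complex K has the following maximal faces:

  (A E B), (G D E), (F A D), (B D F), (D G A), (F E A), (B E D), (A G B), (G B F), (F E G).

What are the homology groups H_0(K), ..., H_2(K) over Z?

We work with the vertex ordering A < B < D < E < F < G. The simplices of K, each written with vertices in increasing order, are:

  0-simplices (6): A, B, D, E, F, G
  1-simplices (15): AB, AD, AE, AF, AG, BD, BE, BF, BG, DE, DF, DG, EF, EG, FG
  2-simplices (10): ABE, ABG, ADF, ADG, AEF, BDE, BDF, BFG, DEG, EFG

so the chain groups are C_0 ≅ Z^6, C_1 ≅ Z^15, C_2 ≅ Z^10.

The boundary map ∂_1: C_1 → C_0 sends each edge [p,q] (with p < q) to q − p. For instance
  ∂BG = G − B.
The resulting 6×15 matrix has rank 5, and its Smith normal form has invariant factors (1,1,1,1,1).

The boundary map ∂_2: C_2 → C_1 sends each 2-simplex [p,q,r] to [q,r] − [p,r] + [p,q]. For instance
  ∂ADF = DF − AF + AD,
  ∂BDE = DE − BE + BD.
This gives a 15×10 integer matrix of rank 10; reducing to Smith normal form yields diagonal entries (1,1,1,1,1,1,1,1,1,2).

Computing H_k = (kernel of ∂_k) / (image of ∂_{k+1}):

  H_0: rank C_0 − rank ∂_1 = 6 − 5 = 1, and the invariant factors of ∂_1 are all 1, so H_0 ≅ Z.
  H_1: rank ker ∂_1 − rank ∂_2 = (15 − 5) − 10 = 0, and ∂_2 has invariant factor 2 > 1, so H_1 ≅ Z_2.
  H_2: rank ker ∂_2 − rank ∂_3 = (10 − 10) − 0 = 0, and there is no ∂_3, so H_2 ≅ 0.

As a check, the Euler characteristic is 6 − 15 + 10 = 1, which agrees with 1 − 0 + 0 = 1.
(K is a triangulation of the real projective plane RP^2.)

H_0 ≅ Z,  H_1 ≅ Z_2,  H_2 = 0.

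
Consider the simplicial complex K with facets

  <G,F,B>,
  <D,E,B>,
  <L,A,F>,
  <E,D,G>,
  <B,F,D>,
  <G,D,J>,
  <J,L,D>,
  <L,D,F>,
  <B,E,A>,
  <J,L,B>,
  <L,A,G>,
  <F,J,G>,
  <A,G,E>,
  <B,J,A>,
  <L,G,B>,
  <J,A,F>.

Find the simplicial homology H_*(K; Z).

H_0 = Z,  H_1 = Z^2,  H_2 = Z.

We work with the vertex ordering A < B < D < E < F < G < J < L. The simplices of K, each written with vertices in increasing order, are:

  0-simplices (8): A, B, D, E, F, G, J, L
  1-simplices (24): AB, AE, AF, AG, AJ, AL, BD, BE, BF, BG, BJ, BL, DE, DF, DG, DJ, DL, EG, FG, FJ, FL, GJ, GL, JL
  2-simplices (16): ABE, ABJ, AEG, AFJ, AFL, AGL, BDE, BDF, BFG, BGL, BJL, DEG, DFL, DGJ, DJL, FGJ

so the chain groups are C_0 ≅ Z^8, C_1 ≅ Z^24, C_2 ≅ Z^16.

∂_1: C_1 → C_0 sends each edge [p,q] (with p < q) to q − p. For instance
  ∂AJ = J − A.
As a 8×24 matrix over Z this has rank 7, with invariant factors (1,1,1,1,1,1,1).

The boundary map ∂_2: C_2 → C_1 acts by ∂[p,q,r] = [q,r] − [p,r] + [p,q]. For instance
  ∂DGJ = GJ − DJ + DG,
  ∂ABJ = BJ − AJ + AB.
This gives a 24×16 integer matrix of rank 15; reducing to Smith normal form yields diagonal entries (1,1,1,1,1,1,1,1,1,1,1,1,1,1,1).

Now H_k = ker ∂_k / im ∂_{k+1}, so:

  H_0: rank C_0 − rank ∂_1 = 8 − 7 = 1, and the invariant factors of ∂_1 are all 1, so H_0 ≅ Z.
  H_1: rank ker ∂_1 − rank ∂_2 = (24 − 7) − 15 = 2, and the invariant factors of ∂_2 are all 1, so H_1 ≅ Z^2.
  H_2: rank ker ∂_2 − rank ∂_3 = (16 − 15) − 0 = 1, and there is no ∂_3, so H_2 ≅ Z.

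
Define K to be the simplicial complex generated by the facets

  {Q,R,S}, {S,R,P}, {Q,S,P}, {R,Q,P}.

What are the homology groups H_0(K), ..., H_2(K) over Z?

H_0 = Z,  H_1 = 0,  H_2 = Z.

Order the vertices as P < Q < R < S. Listing each simplex with vertices in this order, K has dimension 2 with simplices:

  0-simplices (4): P, Q, R, S
  1-simplices (6): PQ, PR, PS, QR, QS, RS
  2-simplices (4): PQR, PQS, PRS, QRS

so the chain groups are C_0 ≅ Z^4, C_1 ≅ Z^6, C_2 ≅ Z^4.

Boundary ∂_1: C_1 → C_0 sends each edge [p,q] (with p < q) to q − p.
The 4×6 boundary matrix has rank 3 and Smith normal form diag(1,1,1).

The boundary map ∂_2: C_2 → C_1 acts by ∂[p,q,r] = [q,r] − [p,r] + [p,q]. For instance
  ∂PQS = QS − PS + PQ,
  ∂QRS = RS − QS + QR.
The resulting 6×4 matrix has rank 3, and its Smith normal form has invariant factors (1,1,1).

Reading off H_k = ker ∂_k / im ∂_{k+1}:

  H_0: rank C_0 − rank ∂_1 = 4 − 3 = 1, and the invariant factors of ∂_1 are all 1, so H_0 ≅ Z.
  H_1: rank ker ∂_1 − rank ∂_2 = (6 − 3) − 3 = 0, and the invariant factors of ∂_2 are all 1, so H_1 ≅ 0.
  H_2: rank ker ∂_2 − rank ∂_3 = (4 − 3) − 0 = 1, and there is no ∂_3, so H_2 ≅ Z.

As a check, the Euler characteristic is 4 − 6 + 4 = 2, which agrees with 1 − 0 + 1 = 2.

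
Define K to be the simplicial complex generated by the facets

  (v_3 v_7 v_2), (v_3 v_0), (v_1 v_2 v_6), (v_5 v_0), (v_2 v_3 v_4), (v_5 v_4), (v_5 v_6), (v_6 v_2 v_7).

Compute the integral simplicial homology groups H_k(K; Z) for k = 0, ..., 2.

Fix the vertex order v_0 < v_1 < v_2 < v_3 < v_4 < v_5 < v_6 < v_7 and write every simplex with vertices in increasing order. Then dim K = 2 and the simplices of K are:

  0-simplices (8): [v_0], [v_1], [v_2], [v_3], [v_4], [v_5], [v_6], [v_7]
  1-simplices (13): [v_0,v_3], [v_0,v_5], [v_1,v_2], [v_1,v_6], [v_2,v_3], [v_2,v_4], [v_2,v_6], [v_2,v_7], [v_3,v_4], [v_3,v_7], [v_4,v_5], [v_5,v_6], [v_6,v_7]
  2-simplices (4): [v_1,v_2,v_6], [v_2,v_3,v_4], [v_2,v_3,v_7], [v_2,v_6,v_7]

Hence C_0 ≅ Z^8, C_1 ≅ Z^13, C_2 ≅ Z^4.

The boundary map ∂_1: C_1 → C_0 is given by ∂[p,q] = [q] − [p]. For instance
  ∂[v_2,v_7] = [v_7] − [v_2].
The resulting 8×13 matrix has rank 7, and its Smith normal form has invariant factors (1,1,1,1,1,1,1).

The boundary map ∂_2: C_2 → C_1 acts by ∂[p,q,r] = [q,r] − [p,r] + [p,q]. For instance
  ∂[v_2,v_3,v_4] = [v_3,v_4] − [v_2,v_4] + [v_2,v_3],
  ∂[v_2,v_6,v_7] = [v_6,v_7] − [v_2,v_7] + [v_2,v_6].
As a 13×4 matrix over Z this has rank 4, with invariant factors (1,1,1,1).

Computing H_k = (kernel of ∂_k) / (image of ∂_{k+1}):

  H_0: rank C_0 − rank ∂_1 = 8 − 7 = 1, and the invariant factors of ∂_1 are all 1, so H_0 = Z.
  H_1: rank ker ∂_1 − rank ∂_2 = (13 − 7) − 4 = 2, and the invariant factors of ∂_2 are all 1, so H_1 = Z^2.
  H_2: rank ker ∂_2 − rank ∂_3 = (4 − 4) − 0 = 0, and there is no ∂_3, so H_2 = 0.

As a check, the Euler characteristic is 8 − 13 + 4 = -1, which agrees with 1 − 2 + 0 = -1.

H_0 ≅ Z,  H_1 ≅ Z^2,  H_2 = 0.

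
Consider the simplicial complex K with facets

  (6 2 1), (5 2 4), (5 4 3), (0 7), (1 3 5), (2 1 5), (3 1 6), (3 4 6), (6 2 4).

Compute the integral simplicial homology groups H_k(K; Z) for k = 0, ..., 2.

H_0 ≅ Z^2,  H_1 = 0,  H_2 ≅ Z.

Take the total order 0 < 1 < 2 < 3 < 4 < 5 < 6 < 7 on the vertex set. Then K (dimension 2) consists of the simplices:

  0-simplices (8): [0], [1], [2], [3], [4], [5], [6], [7]
  1-simplices (13): [0,7], [1,2], [1,3], [1,5], [1,6], [2,4], [2,5], [2,6], [3,4], [3,5], [3,6], [4,5], [4,6]
  2-simplices (8): [1,2,5], [1,2,6], [1,3,5], [1,3,6], [2,4,5], [2,4,6], [3,4,5], [3,4,6]

so the chain groups are C_0 ≅ Z^8, C_1 ≅ Z^13, C_2 ≅ Z^8.

∂_1: C_1 → C_0 maps an edge to its endpoints' difference, ∂[p,q] = q − p.
This gives a 8×13 integer matrix of rank 6; reducing to Smith normal form yields diagonal entries (1,1,1,1,1,1).

∂_2: C_2 → C_1 maps a triangle to the signed sum of its edges. For instance
  ∂[3,4,5] = [4,5] − [3,5] + [3,4],
  ∂[2,4,5] = [4,5] − [2,5] + [2,4].
As a 13×8 matrix over Z this has rank 7, with invariant factors (1,1,1,1,1,1,1).

Now H_k = ker ∂_k / im ∂_{k+1}, so:

  H_0: rank C_0 − rank ∂_1 = 8 − 6 = 2, and the invariant factors of ∂_1 are all 1, so H_0 = Z^2.
  H_1: rank ker ∂_1 − rank ∂_2 = (13 − 6) − 7 = 0, and the invariant factors of ∂_2 are all 1, so H_1 = 0.
  H_2: rank ker ∂_2 − rank ∂_3 = (8 − 7) − 0 = 1, and there is no ∂_3, so H_2 = Z.

As a check, the Euler characteristic is 8 − 13 + 8 = 3, which agrees with 2 − 0 + 1 = 3.
(K is a triangulation of the disjoint union of the 2-sphere S^2 and the 1-simplex.)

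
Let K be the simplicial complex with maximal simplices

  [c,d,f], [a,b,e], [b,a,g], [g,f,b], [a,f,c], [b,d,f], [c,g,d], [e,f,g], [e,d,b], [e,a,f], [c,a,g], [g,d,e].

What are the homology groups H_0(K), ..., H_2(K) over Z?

H_0 ≅ Z,  H_1 ≅ Z/2,  H_2 = 0.

K has 7 vertices, 18 edges, 12 triangles.
rank ∂_0 = 0, rank ∂_1 = 6 ⇒ b_0 = 7 − 0 − 6 = 1; all invariant factors of ∂_1 are 1 so no torsion. So H_0 ≅ Z.
rank ∂_1 = 6, rank ∂_2 = 12 ⇒ b_1 = 18 − 6 − 12 = 0; ∂_2 has invariant factor(s) [2] giving torsion. So H_1 ≅ Z/2.
rank ∂_2 = 12, rank ∂_3 = 0 ⇒ b_2 = 12 − 12 − 0 = 0. So H_2 ≅ 0.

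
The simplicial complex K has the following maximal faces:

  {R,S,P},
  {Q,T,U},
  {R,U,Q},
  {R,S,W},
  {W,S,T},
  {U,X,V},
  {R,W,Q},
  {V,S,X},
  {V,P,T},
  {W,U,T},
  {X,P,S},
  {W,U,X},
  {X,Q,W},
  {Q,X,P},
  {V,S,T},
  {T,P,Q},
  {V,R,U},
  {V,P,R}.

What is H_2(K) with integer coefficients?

Fix the vertex order P < Q < R < S < T < U < V < W < X and write every simplex with vertices in increasing order. Then dim K = 2 and the simplices of K are:

  0-simplices (9): P, Q, R, S, T, U, V, W, X
  1-simplices (27): PQ, PR, PS, PT, PV, PX, QR, QT, QU, QW, QX, RS, RU, RV, RW, ST, SV, SW, SX, TU, TV, TW, UV, UW, UX, VX, WX
  2-simplices (18): PQT, PQX, PRS, PRV, PSX, PTV, QRU, QRW, QTU, QWX, RSW, RUV, STV, STW, SVX, TUW, UVX, UWX

so the chain groups are C_0 ≅ Z^9, C_1 ≅ Z^27, C_2 ≅ Z^18.

∂_1: C_1 → C_0 sends each edge [p,q] (with p < q) to q − p. For instance
  ∂WX = X − W.
The 9×27 boundary matrix has rank 8 and Smith normal form diag(1,1,1,1,1,1,1,1).

The boundary map ∂_2: C_2 → C_1 acts by ∂[p,q,r] = [q,r] − [p,r] + [p,q]. For instance
  ∂TUW = UW − TW + TU,
  ∂STV = TV − SV + ST.
As a 27×18 matrix over Z this has rank 18, with invariant factors (1,1,1,1,1,1,1,1,1,1,1,1,1,1,1,1,1,2).

Reading off H_k = ker ∂_k / im ∂_{k+1}:

  H_2: rank ker ∂_2 − rank ∂_3 = (18 − 18) − 0 = 0, and there is no ∂_3, so H_2 = 0.

(K is a triangulation of the Klein bottle.)

H_2 ≅ 0.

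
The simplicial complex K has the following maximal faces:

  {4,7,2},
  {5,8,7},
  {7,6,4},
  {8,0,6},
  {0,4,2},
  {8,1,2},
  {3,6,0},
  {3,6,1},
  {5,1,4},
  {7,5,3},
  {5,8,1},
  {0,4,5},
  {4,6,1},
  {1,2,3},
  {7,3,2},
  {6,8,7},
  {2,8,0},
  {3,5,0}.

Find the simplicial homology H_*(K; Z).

Order the vertices as 0 < 1 < 2 < 3 < 4 < 5 < 6 < 7 < 8. Listing each simplex with vertices in this order, K has dimension 2 with simplices:

  0-simplices (9): [0], [1], [2], [3], [4], [5], [6], [7], [8]
  1-simplices (27): (27 of them)
  2-simplices (18): [0,2,4], [0,2,8], [0,3,5], [0,3,6], [0,4,5], [0,6,8], [1,2,3], [1,2,8], [1,3,6], [1,4,5], [1,4,6], [1,5,8], [2,3,7], [2,4,7], [3,5,7], [4,6,7], [5,7,8], [6,7,8]

giving chain groups C_0 ≅ Z^9, C_1 ≅ Z^27, C_2 ≅ Z^18.

The boundary map ∂_1: C_1 → C_0 is given by ∂[p,q] = [q] − [p]. For instance
  ∂[5,8] = [8] − [5].
The resulting 9×27 matrix has rank 8, and its Smith normal form has invariant factors (1,1,1,1,1,1,1,1).

The boundary map ∂_2: C_2 → C_1 sends each 2-simplex [p,q,r] to [q,r] − [p,r] + [p,q]. For instance
  ∂[6,7,8] = [7,8] − [6,8] + [6,7],
  ∂[1,4,6] = [4,6] − [1,6] + [1,4].
The resulting 27×18 matrix has rank 17, and its Smith normal form has invariant factors (1,1,1,1,1,1,1,1,1,1,1,1,1,1,1,1,1).

From H_k ≅ ker(∂_k) / im(∂_{k+1}) we obtain:

  H_0: rank C_0 − rank ∂_1 = 9 − 8 = 1, and the invariant factors of ∂_1 are all 1, so H_0 = Z.
  H_1: rank ker ∂_1 − rank ∂_2 = (27 − 8) − 17 = 2, and the invariant factors of ∂_2 are all 1, so H_1 = Z^2.
  H_2: rank ker ∂_2 − rank ∂_3 = (18 − 17) − 0 = 1, and there is no ∂_3, so H_2 = Z.

As a check, the Euler characteristic is 9 − 27 + 18 = 0, which agrees with 1 − 2 + 1 = 0.

H_0 ≅ Z,  H_1 ≅ Z^2,  H_2 ≅ Z.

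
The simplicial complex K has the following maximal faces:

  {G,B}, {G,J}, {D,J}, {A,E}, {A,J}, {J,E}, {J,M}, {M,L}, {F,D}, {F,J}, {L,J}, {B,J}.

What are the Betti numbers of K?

b_0 = 1, b_1 = 4.

We work with the vertex ordering A < B < D < E < F < G < J < L < M. The simplices of K, each written with vertices in increasing order, are:

  0-simplices (9): A, B, D, E, F, G, J, L, M
  1-simplices (12): AE, AJ, BG, BJ, DF, DJ, EJ, FJ, GJ, JL, JM, LM

so the chain groups are C_0 ≅ Z^9, C_1 ≅ Z^12.

Boundary ∂_1: C_1 → C_0 maps an edge to its endpoints' difference, ∂[p,q] = q − p.
The 9×12 boundary matrix has rank 8 and Smith normal form diag(1,1,1,1,1,1,1,1).

Now H_k = ker ∂_k / im ∂_{k+1}, so:

  H_0: rank C_0 − rank ∂_1 = 9 − 8 = 1, and the invariant factors of ∂_1 are all 1, so H_0 = Z.
  H_1: rank ker ∂_1 − rank ∂_2 = (12 − 8) − 0 = 4, and there is no ∂_2, so H_1 = Z^4.

(K is a triangulation of a wedge of 4 circles.)

Hence the Betti numbers are b_0 = 1, b_1 = 4.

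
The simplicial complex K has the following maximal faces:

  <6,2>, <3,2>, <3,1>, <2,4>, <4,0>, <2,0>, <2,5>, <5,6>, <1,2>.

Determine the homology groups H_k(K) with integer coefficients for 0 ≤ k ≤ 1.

K has 7 vertices, 9 edges.
rank ∂_0 = 0, rank ∂_1 = 6 ⇒ b_0 = 7 − 0 − 6 = 1; all invariant factors of ∂_1 are 1 so no torsion. So H_0 = Z.
rank ∂_1 = 6, rank ∂_2 = 0 ⇒ b_1 = 9 − 6 − 0 = 3. So H_1 = Z^3.

H_0 = Z,  H_1 = Z^3.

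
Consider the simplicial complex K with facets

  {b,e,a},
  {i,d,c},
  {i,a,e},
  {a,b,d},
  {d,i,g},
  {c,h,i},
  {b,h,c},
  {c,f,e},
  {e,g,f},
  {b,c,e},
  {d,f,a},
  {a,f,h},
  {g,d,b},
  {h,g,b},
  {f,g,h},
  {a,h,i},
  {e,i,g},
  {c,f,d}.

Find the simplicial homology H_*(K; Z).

Order the vertices as a < b < c < d < e < f < g < h < i. Listing each simplex with vertices in this order, K has dimension 2 with simplices:

  0-simplices (9): a, b, c, d, e, f, g, h, i
  1-simplices (27): ab, ad, ae, af, ah, ai, bc, bd, be, bg, bh, cd, ce, cf, ch, ci, df, dg, di, ef, eg, ei, fg, fh, gh, gi, hi
  2-simplices (18): abd, abe, adf, aei, afh, ahi, bce, bch, bdg, bgh, cdf, cdi, cef, chi, dgi, efg, egi, fgh

giving chain groups C_0 ≅ Z^9, C_1 ≅ Z^27, C_2 ≅ Z^18.

∂_1: C_1 → C_0 is given by ∂[p,q] = [q] − [p]. For instance
  ∂eg = g − e.
As a 9×27 matrix over Z this has rank 8, with invariant factors (1,1,1,1,1,1,1,1).

The boundary map ∂_2: C_2 → C_1 sends each 2-simplex [p,q,r] to [q,r] − [p,r] + [p,q]. For instance
  ∂chi = hi − ci + ch,
  ∂bch = ch − bh + bc.
As a 27×18 matrix over Z this has rank 17, with invariant factors (1,1,1,1,1,1,1,1,1,1,1,1,1,1,1,1,1).

From H_k ≅ ker(∂_k) / im(∂_{k+1}) we obtain:

  H_0: rank C_0 − rank ∂_1 = 9 − 8 = 1, and the invariant factors of ∂_1 are all 1, so H_0 ≅ Z.
  H_1: rank ker ∂_1 − rank ∂_2 = (27 − 8) − 17 = 2, and the invariant factors of ∂_2 are all 1, so H_1 ≅ Z^2.
  H_2: rank ker ∂_2 − rank ∂_3 = (18 − 17) − 0 = 1, and there is no ∂_3, so H_2 ≅ Z.

As a check, the Euler characteristic is 9 − 27 + 18 = 0, which agrees with 1 − 2 + 1 = 0.

H_0 ≅ Z,  H_1 ≅ Z^2,  H_2 ≅ Z.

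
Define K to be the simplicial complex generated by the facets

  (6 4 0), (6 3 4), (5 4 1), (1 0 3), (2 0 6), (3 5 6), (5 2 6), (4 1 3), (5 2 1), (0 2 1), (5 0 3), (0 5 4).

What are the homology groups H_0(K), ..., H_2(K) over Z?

Take the total order 0 < 1 < 2 < 3 < 4 < 5 < 6 on the vertex set. Then K (dimension 2) consists of the simplices:

  0-simplices (7): [0], [1], [2], [3], [4], [5], [6]
  1-simplices (18): [0,1], [0,2], [0,3], [0,4], [0,5], [0,6], [1,2], [1,3], [1,4], [1,5], [2,5], [2,6], [3,4], [3,5], [3,6], [4,5], [4,6], [5,6]
  2-simplices (12): [0,1,2], [0,1,3], [0,2,6], [0,3,5], [0,4,5], [0,4,6], [1,2,5], [1,3,4], [1,4,5], [2,5,6], [3,4,6], [3,5,6]

so the chain groups are C_0 ≅ Z^7, C_1 ≅ Z^18, C_2 ≅ Z^12.

∂_1: C_1 → C_0 is given by ∂[p,q] = [q] − [p]. For instance
  ∂[1,4] = [4] − [1].
The resulting 7×18 matrix has rank 6, and its Smith normal form has invariant factors (1,1,1,1,1,1).

Boundary ∂_2: C_2 → C_1 maps a triangle to the signed sum of its edges. For instance
  ∂[1,4,5] = [4,5] − [1,5] + [1,4],
  ∂[0,4,5] = [4,5] − [0,5] + [0,4].
The resulting 18×12 matrix has rank 12, and its Smith normal form has invariant factors (1,1,1,1,1,1,1,1,1,1,1,2).

From H_k ≅ ker(∂_k) / im(∂_{k+1}) we obtain:

  H_0: rank C_0 − rank ∂_1 = 7 − 6 = 1, and the invariant factors of ∂_1 are all 1, so H_0 ≅ Z.
  H_1: rank ker ∂_1 − rank ∂_2 = (18 − 6) − 12 = 0, and ∂_2 has invariant factor 2 > 1, so H_1 ≅ Z/2Z.
  H_2: rank ker ∂_2 − rank ∂_3 = (12 − 12) − 0 = 0, and there is no ∂_3, so H_2 ≅ 0.

H_0 ≅ Z,  H_1 ≅ Z/2Z,  H_2 = 0.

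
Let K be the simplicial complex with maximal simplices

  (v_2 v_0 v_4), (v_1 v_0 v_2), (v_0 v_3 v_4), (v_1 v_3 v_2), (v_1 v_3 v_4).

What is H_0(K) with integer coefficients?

H_0 ≅ Z.

Order the vertices as v_0 < v_1 < v_2 < v_3 < v_4. Listing each simplex with vertices in this order, K has dimension 2 with simplices:

  0-simplices (5): [v_0], [v_1], [v_2], [v_3], [v_4]
  1-simplices (10): [v_0,v_1], [v_0,v_2], [v_0,v_3], [v_0,v_4], [v_1,v_2], [v_1,v_3], [v_1,v_4], [v_2,v_3], [v_2,v_4], [v_3,v_4]
  2-simplices (5): [v_0,v_1,v_2], [v_0,v_2,v_4], [v_0,v_3,v_4], [v_1,v_2,v_3], [v_1,v_3,v_4]

giving chain groups C_0 ≅ Z^5, C_1 ≅ Z^10, C_2 ≅ Z^5.

∂_1: C_1 → C_0 maps an edge to its endpoints' difference, ∂[p,q] = q − p. For instance
  ∂[v_0,v_2] = [v_2] − [v_0].
The resulting 5×10 matrix has rank 4, and its Smith normal form has invariant factors (1,1,1,1).

∂_2: C_2 → C_1 maps a triangle to the signed sum of its edges. For instance
  ∂[v_0,v_2,v_4] = [v_2,v_4] − [v_0,v_4] + [v_0,v_2],
  ∂[v_1,v_3,v_4] = [v_3,v_4] − [v_1,v_4] + [v_1,v_3].
The 10×5 boundary matrix has rank 5 and Smith normal form diag(1,1,1,1,1).

Reading off H_k = ker ∂_k / im ∂_{k+1}:

  H_0: rank C_0 − rank ∂_1 = 5 − 4 = 1, and the invariant factors of ∂_1 are all 1, so H_0 = Z.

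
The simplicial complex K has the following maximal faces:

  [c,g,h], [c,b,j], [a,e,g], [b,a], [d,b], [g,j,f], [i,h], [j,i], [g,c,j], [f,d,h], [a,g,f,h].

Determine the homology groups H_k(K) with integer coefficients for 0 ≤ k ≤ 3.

K has 10 vertices, 21 edges, 10 triangles, 1 3-simplex.
rank ∂_0 = 0, rank ∂_1 = 9 ⇒ b_0 = 10 − 0 − 9 = 1; all invariant factors of ∂_1 are 1 so no torsion. So H_0 ≅ Z.
rank ∂_1 = 9, rank ∂_2 = 9 ⇒ b_1 = 21 − 9 − 9 = 3; all invariant factors of ∂_2 are 1 so no torsion. So H_1 ≅ Z^3.
rank ∂_2 = 9, rank ∂_3 = 1 ⇒ b_2 = 10 − 9 − 1 = 0; all invariant factors of ∂_3 are 1 so no torsion. So H_2 ≅ 0.
rank ∂_3 = 1, rank ∂_4 = 0 ⇒ b_3 = 1 − 1 − 0 = 0. So H_3 ≅ 0.

H_0 ≅ Z,  H_1 ≅ Z^3,  H_2 = 0,  H_3 = 0.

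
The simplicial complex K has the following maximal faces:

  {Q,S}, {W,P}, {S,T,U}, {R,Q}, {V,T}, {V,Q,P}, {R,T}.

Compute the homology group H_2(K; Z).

H_2 ≅ 0.

Fix the vertex order P < Q < R < S < T < U < V < W and write every simplex with vertices in increasing order. Then dim K = 2 and the simplices of K are:

  0-simplices (8): P, Q, R, S, T, U, V, W
  1-simplices (11): PQ, PV, PW, QR, QS, QV, RT, ST, SU, TU, TV
  2-simplices (2): PQV, STU

giving chain groups C_0 ≅ Z^8, C_1 ≅ Z^11, C_2 ≅ Z^2.

∂_1: C_1 → C_0 is given by ∂[p,q] = [q] − [p].
The 8×11 boundary matrix has rank 7 and Smith normal form diag(1,1,1,1,1,1,1).

The boundary map ∂_2: C_2 → C_1 maps a triangle to the signed sum of its edges. For instance
  ∂PQV = QV − PV + PQ,
  ∂STU = TU − SU + ST.
The 11×2 boundary matrix has rank 2 and Smith normal form diag(1,1).

Reading off H_k = ker ∂_k / im ∂_{k+1}:

  H_2: rank ker ∂_2 − rank ∂_3 = (2 − 2) − 0 = 0, and there is no ∂_3, so H_2 = 0.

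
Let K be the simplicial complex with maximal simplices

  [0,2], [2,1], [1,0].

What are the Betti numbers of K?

Order the vertices as 0 < 1 < 2. Listing each simplex with vertices in this order, K has dimension 1 with simplices:

  0-simplices (3): [0], [1], [2]
  1-simplices (3): [0,1], [0,2], [1,2]

so the chain groups are C_0 ≅ Z^3, C_1 ≅ Z^3.

Boundary ∂_1: C_1 → C_0 is given by ∂[p,q] = [q] − [p].
The resulting 3×3 matrix has rank 2, and its Smith normal form has invariant factors (1,1).

Computing H_k = (kernel of ∂_k) / (image of ∂_{k+1}):

  H_0: rank C_0 − rank ∂_1 = 3 − 2 = 1, and the invariant factors of ∂_1 are all 1, so H_0 = Z.
  H_1: rank ker ∂_1 − rank ∂_2 = (3 − 2) − 0 = 1, and there is no ∂_2, so H_1 = Z.

Hence the Betti numbers are b_0 = 1, b_1 = 1.

b_0 = 1, b_1 = 1.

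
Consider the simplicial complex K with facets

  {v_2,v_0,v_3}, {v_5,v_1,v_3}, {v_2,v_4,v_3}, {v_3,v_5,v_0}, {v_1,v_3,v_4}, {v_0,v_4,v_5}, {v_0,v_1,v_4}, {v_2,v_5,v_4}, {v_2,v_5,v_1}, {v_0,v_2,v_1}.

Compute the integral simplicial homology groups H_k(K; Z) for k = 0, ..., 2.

Fix the vertex order v_0 < v_1 < v_2 < v_3 < v_4 < v_5 and write every simplex with vertices in increasing order. Then dim K = 2 and the simplices of K are:

  0-simplices (6): [v_0], [v_1], [v_2], [v_3], [v_4], [v_5]
  1-simplices (15): (15 of them)
  2-simplices (10): [v_0,v_1,v_2], [v_0,v_1,v_4], [v_0,v_2,v_3], [v_0,v_3,v_5], [v_0,v_4,v_5], [v_1,v_2,v_5], [v_1,v_3,v_4], [v_1,v_3,v_5], [v_2,v_3,v_4], [v_2,v_4,v_5]

so the chain groups are C_0 ≅ Z^6, C_1 ≅ Z^15, C_2 ≅ Z^10.

∂_1: C_1 → C_0 sends each edge [p,q] (with p < q) to q − p.
As a 6×15 matrix over Z this has rank 5, with invariant factors (1,1,1,1,1).

Boundary ∂_2: C_2 → C_1 acts by ∂[p,q,r] = [q,r] − [p,r] + [p,q]. For instance
  ∂[v_0,v_2,v_3] = [v_2,v_3] − [v_0,v_3] + [v_0,v_2],
  ∂[v_0,v_1,v_4] = [v_1,v_4] − [v_0,v_4] + [v_0,v_1].
This gives a 15×10 integer matrix of rank 10; reducing to Smith normal form yields diagonal entries (1,1,1,1,1,1,1,1,1,2).

Reading off H_k = ker ∂_k / im ∂_{k+1}:

  H_0: rank C_0 − rank ∂_1 = 6 − 5 = 1, and the invariant factors of ∂_1 are all 1, so H_0 ≅ Z.
  H_1: rank ker ∂_1 − rank ∂_2 = (15 − 5) − 10 = 0, and ∂_2 has invariant factor 2 > 1, so H_1 ≅ Z/2.
  H_2: rank ker ∂_2 − rank ∂_3 = (10 − 10) − 0 = 0, and there is no ∂_3, so H_2 ≅ 0.

As a check, the Euler characteristic is 6 − 15 + 10 = 1, which agrees with 1 − 0 + 0 = 1.

H_0 ≅ Z,  H_1 ≅ Z/2,  H_2 = 0.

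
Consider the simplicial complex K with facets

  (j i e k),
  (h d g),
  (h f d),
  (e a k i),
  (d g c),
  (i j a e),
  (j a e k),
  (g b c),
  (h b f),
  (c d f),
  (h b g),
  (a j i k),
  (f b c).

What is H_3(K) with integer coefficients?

Fix the vertex order a < b < c < d < e < f < g < h < i < j < k and write every simplex with vertices in increasing order. Then dim K = 3 and the simplices of K are:

  0-simplices (11): a, b, c, d, e, f, g, h, i, j, k
  1-simplices (22): ae, ai, aj, ak, bc, bf, bg, bh, cd, cf, cg, df, dg, dh, ei, ej, ek, fh, gh, ij, ik, jk
  2-simplices (18): aei, aej, aek, aij, aik, ajk, bcf, bcg, bfh, bgh, cdf, cdg, dfh, dgh, eij, eik, ejk, ijk
  3-simplices (5): aeij, aeik, aejk, aijk, eijk

so the chain groups are C_0 ≅ Z^11, C_1 ≅ Z^22, C_2 ≅ Z^18, C_3 ≅ Z^5.

∂_1: C_1 → C_0 is given by ∂[p,q] = [q] − [p]. For instance
  ∂ak = k − a.
The resulting 11×22 matrix has rank 9, and its Smith normal form has invariant factors (1,1,1,1,1,1,1,1,1).

Boundary ∂_2: C_2 → C_1 sends each 2-simplex [p,q,r] to [q,r] − [p,r] + [p,q]. For instance
  ∂eik = ik − ek + ei,
  ∂bcg = cg − bg + bc.
This gives a 22×18 integer matrix of rank 13; reducing to Smith normal form yields diagonal entries (1,1,1,1,1,1,1,1,1,1,1,1,1).

∂_3: C_3 → C_2 sends each 3-simplex σ to the alternating sum Σ_i (−1)^i (σ with its i-th vertex removed). For instance
  ∂aeij = eij − aij + aej − aei,
  ∂aijk = ijk − ajk + aik − aij.
The resulting 18×5 matrix has rank 4, and its Smith normal form has invariant factors (1,1,1,1).

From H_k ≅ ker(∂_k) / im(∂_{k+1}) we obtain:

  H_3: rank ker ∂_3 − rank ∂_4 = (5 − 4) − 0 = 1, and there is no ∂_4, so H_3 ≅ Z.

(K is a triangulation of the disjoint union of the 3-sphere S^3 and the 2-sphere S^2.)

H_3 = Z.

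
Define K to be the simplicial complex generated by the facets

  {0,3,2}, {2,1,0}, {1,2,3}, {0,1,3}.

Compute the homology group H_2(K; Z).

H_2 ≅ Z.

Fix the vertex order 0 < 1 < 2 < 3 and write every simplex with vertices in increasing order. Then dim K = 2 and the simplices of K are:

  0-simplices (4): [0], [1], [2], [3]
  1-simplices (6): [0,1], [0,2], [0,3], [1,2], [1,3], [2,3]
  2-simplices (4): [0,1,2], [0,1,3], [0,2,3], [1,2,3]

Hence C_0 ≅ Z^4, C_1 ≅ Z^6, C_2 ≅ Z^4.

Boundary ∂_1: C_1 → C_0 is given by ∂[p,q] = [q] − [p]. For instance
  ∂[0,1] = [1] − [0].
The 4×6 boundary matrix has rank 3 and Smith normal form diag(1,1,1).

The boundary map ∂_2: C_2 → C_1 sends each 2-simplex [p,q,r] to [q,r] − [p,r] + [p,q]. For instance
  ∂[1,2,3] = [2,3] − [1,3] + [1,2],
  ∂[0,1,2] = [1,2] − [0,2] + [0,1].
As a 6×4 matrix over Z this has rank 3, with invariant factors (1,1,1).

Now H_k = ker ∂_k / im ∂_{k+1}, so:

  H_2: rank ker ∂_2 − rank ∂_3 = (4 − 3) − 0 = 1, and there is no ∂_3, so H_2 ≅ Z.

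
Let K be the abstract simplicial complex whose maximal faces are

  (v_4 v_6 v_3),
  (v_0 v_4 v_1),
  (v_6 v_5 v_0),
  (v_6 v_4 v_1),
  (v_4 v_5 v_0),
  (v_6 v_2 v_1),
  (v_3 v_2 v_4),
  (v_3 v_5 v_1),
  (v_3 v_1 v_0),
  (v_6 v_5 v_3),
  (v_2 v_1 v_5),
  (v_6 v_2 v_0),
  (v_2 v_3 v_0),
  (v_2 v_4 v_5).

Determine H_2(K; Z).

H_2 ≅ Z.

Fix the vertex order v_0 < v_1 < v_2 < v_3 < v_4 < v_5 < v_6 and write every simplex with vertices in increasing order. Then dim K = 2 and the simplices of K are:

  0-simplices (7): [v_0], [v_1], [v_2], [v_3], [v_4], [v_5], [v_6]
  1-simplices (21): (21 of them)
  2-simplices (14): (14 of them)

Hence C_0 ≅ Z^7, C_1 ≅ Z^21, C_2 ≅ Z^14.

The boundary map ∂_1: C_1 → C_0 maps an edge to its endpoints' difference, ∂[p,q] = q − p. For instance
  ∂[v_0,v_4] = [v_4] − [v_0].
As a 7×21 matrix over Z this has rank 6, with invariant factors (1,1,1,1,1,1).

∂_2: C_2 → C_1 maps a triangle to the signed sum of its edges. For instance
  ∂[v_1,v_2,v_6] = [v_2,v_6] − [v_1,v_6] + [v_1,v_2],
  ∂[v_2,v_4,v_5] = [v_4,v_5] − [v_2,v_5] + [v_2,v_4].
As a 21×14 matrix over Z this has rank 13, with invariant factors (1,1,1,1,1,1,1,1,1,1,1,1,1).

Reading off H_k = ker ∂_k / im ∂_{k+1}:

  H_2: rank ker ∂_2 − rank ∂_3 = (14 − 13) − 0 = 1, and there is no ∂_3, so H_2 = Z.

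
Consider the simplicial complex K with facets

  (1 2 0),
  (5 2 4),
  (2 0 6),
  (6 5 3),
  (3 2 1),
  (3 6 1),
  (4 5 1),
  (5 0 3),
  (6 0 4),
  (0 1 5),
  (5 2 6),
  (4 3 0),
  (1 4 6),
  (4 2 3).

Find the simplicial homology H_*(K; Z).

H_0 = Z,  H_1 = Z^2,  H_2 = Z.

Order the vertices as 0 < 1 < 2 < 3 < 4 < 5 < 6. Listing each simplex with vertices in this order, K has dimension 2 with simplices:

  0-simplices (7): [0], [1], [2], [3], [4], [5], [6]
  1-simplices (21): [0,1], [0,2], [0,3], [0,4], [0,5], [0,6], [1,2], [1,3], [1,4], [1,5], [1,6], [2,3], [2,4], [2,5], [2,6], [3,4], [3,5], [3,6], [4,5], [4,6], [5,6]
  2-simplices (14): [0,1,2], [0,1,5], [0,2,6], [0,3,4], [0,3,5], [0,4,6], [1,2,3], [1,3,6], [1,4,5], [1,4,6], [2,3,4], [2,4,5], [2,5,6], [3,5,6]

so the chain groups are C_0 ≅ Z^7, C_1 ≅ Z^21, C_2 ≅ Z^14.

∂_1: C_1 → C_0 sends each edge [p,q] (with p < q) to q − p. For instance
  ∂[2,6] = [6] − [2].
The resulting 7×21 matrix has rank 6, and its Smith normal form has invariant factors (1,1,1,1,1,1).

∂_2: C_2 → C_1 acts by ∂[p,q,r] = [q,r] − [p,r] + [p,q]. For instance
  ∂[0,3,4] = [3,4] − [0,4] + [0,3],
  ∂[1,4,6] = [4,6] − [1,6] + [1,4].
The resulting 21×14 matrix has rank 13, and its Smith normal form has invariant factors (1,1,1,1,1,1,1,1,1,1,1,1,1).

From H_k ≅ ker(∂_k) / im(∂_{k+1}) we obtain:

  H_0: rank C_0 − rank ∂_1 = 7 − 6 = 1, and the invariant factors of ∂_1 are all 1, so H_0 = Z.
  H_1: rank ker ∂_1 − rank ∂_2 = (21 − 6) − 13 = 2, and the invariant factors of ∂_2 are all 1, so H_1 = Z^2.
  H_2: rank ker ∂_2 − rank ∂_3 = (14 − 13) − 0 = 1, and there is no ∂_3, so H_2 = Z.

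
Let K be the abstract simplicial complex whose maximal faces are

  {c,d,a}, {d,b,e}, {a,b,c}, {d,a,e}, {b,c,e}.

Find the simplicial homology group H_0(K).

Fix the vertex order a < b < c < d < e and write every simplex with vertices in increasing order. Then dim K = 2 and the simplices of K are:

  0-simplices (5): a, b, c, d, e
  1-simplices (10): ab, ac, ad, ae, bc, bd, be, cd, ce, de
  2-simplices (5): abc, acd, ade, bce, bde

Hence C_0 ≅ Z^5, C_1 ≅ Z^10, C_2 ≅ Z^5.

∂_1: C_1 → C_0 sends each edge [p,q] (with p < q) to q − p. For instance
  ∂bd = d − b.
As a 5×10 matrix over Z this has rank 4, with invariant factors (1,1,1,1).

Boundary ∂_2: C_2 → C_1 sends each 2-simplex [p,q,r] to [q,r] − [p,r] + [p,q]. For instance
  ∂bde = de − be + bd,
  ∂bce = ce − be + bc.
This gives a 10×5 integer matrix of rank 5; reducing to Smith normal form yields diagonal entries (1,1,1,1,1).

Computing H_k = (kernel of ∂_k) / (image of ∂_{k+1}):

  H_0: rank C_0 − rank ∂_1 = 5 − 4 = 1, and the invariant factors of ∂_1 are all 1, so H_0 ≅ Z.

H_0 ≅ Z.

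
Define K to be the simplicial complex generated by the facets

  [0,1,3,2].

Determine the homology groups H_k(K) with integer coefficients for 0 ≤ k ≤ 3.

K has 4 vertices, 6 edges, 4 triangles, 1 3-simplex.
rank ∂_0 = 0, rank ∂_1 = 3 ⇒ b_0 = 4 − 0 − 3 = 1; all invariant factors of ∂_1 are 1 so no torsion. So H_0 ≅ Z.
rank ∂_1 = 3, rank ∂_2 = 3 ⇒ b_1 = 6 − 3 − 3 = 0; all invariant factors of ∂_2 are 1 so no torsion. So H_1 ≅ 0.
rank ∂_2 = 3, rank ∂_3 = 1 ⇒ b_2 = 4 − 3 − 1 = 0; all invariant factors of ∂_3 are 1 so no torsion. So H_2 ≅ 0.
rank ∂_3 = 1, rank ∂_4 = 0 ⇒ b_3 = 1 − 1 − 0 = 0. So H_3 ≅ 0.

H_0 ≅ Z,  H_1 = 0,  H_2 = 0,  H_3 = 0.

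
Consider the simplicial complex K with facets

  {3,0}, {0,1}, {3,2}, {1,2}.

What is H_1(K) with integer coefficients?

H_1 ≅ Z.

Order the vertices as 0 < 1 < 2 < 3. Listing each simplex with vertices in this order, K has dimension 1 with simplices:

  0-simplices (4): [0], [1], [2], [3]
  1-simplices (4): [0,1], [0,3], [1,2], [2,3]

so the chain groups are C_0 ≅ Z^4, C_1 ≅ Z^4.

∂_1: C_1 → C_0 maps an edge to its endpoints' difference, ∂[p,q] = q − p. For instance
  ∂[0,1] = [1] − [0].
This gives a 4×4 integer matrix of rank 3; reducing to Smith normal form yields diagonal entries (1,1,1).

Now H_k = ker ∂_k / im ∂_{k+1}, so:

  H_1: rank ker ∂_1 − rank ∂_2 = (4 − 3) − 0 = 1, and there is no ∂_2, so H_1 = Z.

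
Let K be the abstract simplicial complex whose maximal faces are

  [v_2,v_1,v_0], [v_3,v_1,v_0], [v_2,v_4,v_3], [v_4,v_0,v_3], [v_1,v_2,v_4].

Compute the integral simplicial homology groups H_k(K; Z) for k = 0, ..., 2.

H_0 ≅ Z,  H_1 ≅ Z,  H_2 = 0.

We work with the vertex ordering v_0 < v_1 < v_2 < v_3 < v_4. The simplices of K, each written with vertices in increasing order, are:

  0-simplices (5): [v_0], [v_1], [v_2], [v_3], [v_4]
  1-simplices (10): [v_0,v_1], [v_0,v_2], [v_0,v_3], [v_0,v_4], [v_1,v_2], [v_1,v_3], [v_1,v_4], [v_2,v_3], [v_2,v_4], [v_3,v_4]
  2-simplices (5): [v_0,v_1,v_2], [v_0,v_1,v_3], [v_0,v_3,v_4], [v_1,v_2,v_4], [v_2,v_3,v_4]

Hence C_0 ≅ Z^5, C_1 ≅ Z^10, C_2 ≅ Z^5.

∂_1: C_1 → C_0 sends each edge [p,q] (with p < q) to q − p.
The resulting 5×10 matrix has rank 4, and its Smith normal form has invariant factors (1,1,1,1).

The boundary map ∂_2: C_2 → C_1 maps a triangle to the signed sum of its edges. For instance
  ∂[v_0,v_3,v_4] = [v_3,v_4] − [v_0,v_4] + [v_0,v_3],
  ∂[v_0,v_1,v_2] = [v_1,v_2] − [v_0,v_2] + [v_0,v_1].
This gives a 10×5 integer matrix of rank 5; reducing to Smith normal form yields diagonal entries (1,1,1,1,1).

Now H_k = ker ∂_k / im ∂_{k+1}, so:

  H_0: rank C_0 − rank ∂_1 = 5 − 4 = 1, and the invariant factors of ∂_1 are all 1, so H_0 ≅ Z.
  H_1: rank ker ∂_1 − rank ∂_2 = (10 − 4) − 5 = 1, and the invariant factors of ∂_2 are all 1, so H_1 ≅ Z.
  H_2: rank ker ∂_2 − rank ∂_3 = (5 − 5) − 0 = 0, and there is no ∂_3, so H_2 ≅ 0.

(K is a triangulation of the Möbius band.)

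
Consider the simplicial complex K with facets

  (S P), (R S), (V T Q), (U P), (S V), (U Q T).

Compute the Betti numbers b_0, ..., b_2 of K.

b_0 = 1, b_1 = 1, b_2 = 0.

We work with the vertex ordering P < Q < R < S < T < U < V. The simplices of K, each written with vertices in increasing order, are:

  0-simplices (7): P, Q, R, S, T, U, V
  1-simplices (9): PS, PU, QT, QU, QV, RS, SV, TU, TV
  2-simplices (2): QTU, QTV

giving chain groups C_0 ≅ Z^7, C_1 ≅ Z^9, C_2 ≅ Z^2.

∂_1: C_1 → C_0 sends each edge [p,q] (with p < q) to q − p. For instance
  ∂RS = S − R.
This gives a 7×9 integer matrix of rank 6; reducing to Smith normal form yields diagonal entries (1,1,1,1,1,1).

Boundary ∂_2: C_2 → C_1 acts by ∂[p,q,r] = [q,r] − [p,r] + [p,q]. For instance
  ∂QTU = TU − QU + QT,
  ∂QTV = TV − QV + QT.
The resulting 9×2 matrix has rank 2, and its Smith normal form has invariant factors (1,1).

Computing H_k = (kernel of ∂_k) / (image of ∂_{k+1}):

  H_0: rank C_0 − rank ∂_1 = 7 − 6 = 1, and the invariant factors of ∂_1 are all 1, so H_0 ≅ Z.
  H_1: rank ker ∂_1 − rank ∂_2 = (9 − 6) − 2 = 1, and the invariant factors of ∂_2 are all 1, so H_1 ≅ Z.
  H_2: rank ker ∂_2 − rank ∂_3 = (2 − 2) − 0 = 0, and there is no ∂_3, so H_2 ≅ 0.

As a check, the Euler characteristic is 7 − 9 + 2 = 0, which agrees with 1 − 1 + 0 = 0.

Hence the Betti numbers are b_0 = 1, b_1 = 1, b_2 = 0.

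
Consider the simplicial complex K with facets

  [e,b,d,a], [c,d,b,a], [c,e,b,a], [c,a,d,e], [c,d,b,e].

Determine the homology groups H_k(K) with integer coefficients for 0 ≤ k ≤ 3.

H_0 ≅ Z,  H_1 = 0,  H_2 = 0,  H_3 ≅ Z.

Fix the vertex order a < b < c < d < e and write every simplex with vertices in increasing order. Then dim K = 3 and the simplices of K are:

  0-simplices (5): a, b, c, d, e
  1-simplices (10): ab, ac, ad, ae, bc, bd, be, cd, ce, de
  2-simplices (10): abc, abd, abe, acd, ace, ade, bcd, bce, bde, cde
  3-simplices (5): abcd, abce, abde, acde, bcde

Hence C_0 ≅ Z^5, C_1 ≅ Z^10, C_2 ≅ Z^10, C_3 ≅ Z^5.

Boundary ∂_1: C_1 → C_0 is given by ∂[p,q] = [q] − [p]. For instance
  ∂be = e − b.
This gives a 5×10 integer matrix of rank 4; reducing to Smith normal form yields diagonal entries (1,1,1,1).

∂_2: C_2 → C_1 acts by ∂[p,q,r] = [q,r] − [p,r] + [p,q]. For instance
  ∂bcd = cd − bd + bc,
  ∂bce = ce − be + bc.
The resulting 10×10 matrix has rank 6, and its Smith normal form has invariant factors (1,1,1,1,1,1).

∂_3: C_3 → C_2 sends each 3-simplex σ to the alternating sum Σ_i (−1)^i (σ with its i-th vertex removed). For instance
  ∂bcde = cde − bde + bce − bcd,
  ∂acde = cde − ade + ace − acd.
This gives a 10×5 integer matrix of rank 4; reducing to Smith normal form yields diagonal entries (1,1,1,1).

Computing H_k = (kernel of ∂_k) / (image of ∂_{k+1}):

  H_0: rank C_0 − rank ∂_1 = 5 − 4 = 1, and the invariant factors of ∂_1 are all 1, so H_0 = Z.
  H_1: rank ker ∂_1 − rank ∂_2 = (10 − 4) − 6 = 0, and the invariant factors of ∂_2 are all 1, so H_1 = 0.
  H_2: rank ker ∂_2 − rank ∂_3 = (10 − 6) − 4 = 0, and the invariant factors of ∂_3 are all 1, so H_2 = 0.
  H_3: rank ker ∂_3 − rank ∂_4 = (5 − 4) − 0 = 1, and there is no ∂_4, so H_3 = Z.

As a check, the Euler characteristic is 5 − 10 + 10 − 5 = 0, which agrees with 1 − 0 + 0 − 1 = 0.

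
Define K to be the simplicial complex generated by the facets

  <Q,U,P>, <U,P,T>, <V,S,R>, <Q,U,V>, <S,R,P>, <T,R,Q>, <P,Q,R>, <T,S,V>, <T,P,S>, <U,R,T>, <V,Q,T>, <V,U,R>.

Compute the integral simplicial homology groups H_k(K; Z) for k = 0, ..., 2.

H_0 = Z,  H_1 = Z/2,  H_2 = 0.

Take the total order P < Q < R < S < T < U < V on the vertex set. Then K (dimension 2) consists of the simplices:

  0-simplices (7): P, Q, R, S, T, U, V
  1-simplices (18): PQ, PR, PS, PT, PU, QR, QT, QU, QV, RS, RT, RU, RV, ST, SV, TU, TV, UV
  2-simplices (12): PQR, PQU, PRS, PST, PTU, QRT, QTV, QUV, RSV, RTU, RUV, STV

so the chain groups are C_0 ≅ Z^7, C_1 ≅ Z^18, C_2 ≅ Z^12.

∂_1: C_1 → C_0 maps an edge to its endpoints' difference, ∂[p,q] = q − p.
The 7×18 boundary matrix has rank 6 and Smith normal form diag(1,1,1,1,1,1).

∂_2: C_2 → C_1 sends each 2-simplex [p,q,r] to [q,r] − [p,r] + [p,q]. For instance
  ∂QRT = RT − QT + QR,
  ∂QUV = UV − QV + QU.
This gives a 18×12 integer matrix of rank 12; reducing to Smith normal form yields diagonal entries (1,1,1,1,1,1,1,1,1,1,1,2).

Now H_k = ker ∂_k / im ∂_{k+1}, so:

  H_0: rank C_0 − rank ∂_1 = 7 − 6 = 1, and the invariant factors of ∂_1 are all 1, so H_0 = Z.
  H_1: rank ker ∂_1 − rank ∂_2 = (18 − 6) − 12 = 0, and ∂_2 has invariant factor 2 > 1, so H_1 = Z/2.
  H_2: rank ker ∂_2 − rank ∂_3 = (12 − 12) − 0 = 0, and there is no ∂_3, so H_2 = 0.

(K is a triangulation of the real projective plane RP^2.)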